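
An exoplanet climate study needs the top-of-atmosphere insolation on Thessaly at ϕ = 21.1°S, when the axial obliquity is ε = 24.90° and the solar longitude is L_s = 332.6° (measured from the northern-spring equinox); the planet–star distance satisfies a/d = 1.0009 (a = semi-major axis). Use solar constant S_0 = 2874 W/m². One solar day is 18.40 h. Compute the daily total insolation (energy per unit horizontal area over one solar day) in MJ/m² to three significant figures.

62.4 MJ/m²

Solar declination: sin δ = sin ε · sin L_s = sin 24.90° × sin 332.6° = -0.19376, so δ = -11.172°.
cos h₀ = −tan(-21.1°) tan(-11.172°) = -0.0762, h₀ = 1.6471 rad.
Bracket: h₀ sin ϕ sin δ + cos ϕ cos δ sin h₀ = 1.6471×-0.36000×-0.19376 + 0.93295×0.98105×0.99709 = 0.114891 + 0.912607 = 1.027498.
Inverse-square distance factor (a/d)² = 1.0009² = 1.001801.
Q̄ = (S_0/π) × 1.001801 × [bracket] = (2874/π) × 1.001801 × 1.027498 = 941.67 W/m².
Daily total = Q̄ × 18.40 h × 3600 s/h = 941.67 × 18.40 × 3600 / 10⁶ = 62.38 MJ/m².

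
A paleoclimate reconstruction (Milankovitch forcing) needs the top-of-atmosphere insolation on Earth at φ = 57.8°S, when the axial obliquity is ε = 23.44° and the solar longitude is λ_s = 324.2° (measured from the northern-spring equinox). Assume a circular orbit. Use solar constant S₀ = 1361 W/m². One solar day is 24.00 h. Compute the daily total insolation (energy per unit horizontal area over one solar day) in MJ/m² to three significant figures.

Solar declination: sin δ = sin ε · sin λ_s = sin 23.44° × sin 324.2° = -0.23269, so δ = -13.455°.
cos H₀ = −tan(-57.8°) tan(-13.455°) = -0.3799, H₀ = 1.9605 rad.
Bracket: H₀ sin φ sin δ + cos φ cos δ sin H₀ = 1.9605×-0.84619×-0.23269 + 0.53288×0.97255×0.92501 = 0.386022 + 0.479389 = 0.865411.
Q̄ = (S₀/π) × [bracket] = (1361/π) × 0.865411 = 374.91 W/m².
Daily total = Q̄ × 24.00 h × 3600 s/h = 374.91 × 24.00 × 3600 / 10⁶ = 32.39 MJ/m².

32.4 MJ/m²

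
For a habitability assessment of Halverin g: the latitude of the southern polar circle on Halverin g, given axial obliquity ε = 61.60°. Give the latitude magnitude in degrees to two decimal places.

The polar circle is the lowest latitude that experiences at least one full rotation of continuous darkness at the northern-summer solstice; it lies at |φ| = 90° − ε = 90° − 61.60° = 28.40°.

28.40°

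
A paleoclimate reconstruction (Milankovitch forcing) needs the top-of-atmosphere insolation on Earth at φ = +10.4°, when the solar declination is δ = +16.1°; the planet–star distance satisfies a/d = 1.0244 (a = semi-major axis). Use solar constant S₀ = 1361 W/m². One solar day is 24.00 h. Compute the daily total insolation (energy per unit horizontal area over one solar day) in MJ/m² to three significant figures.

40.3 MJ/m²

cos H₀ = −tan(+10.4°) tan(+16.100°) = -0.0530, H₀ = 1.6238 rad.
Bracket: H₀ sin φ sin δ + cos φ cos δ sin H₀ = 1.6238×0.18052×0.27731 + 0.98357×0.96078×0.99860 = 0.081287 + 0.943671 = 1.024958.
Inverse-square distance factor (a/d)² = 1.0244² = 1.049395.
Q̄ = (S₀/π) × 1.049395 × [bracket] = (1361/π) × 1.049395 × 1.024958 = 465.97 W/m².
Daily total = Q̄ × 24.00 h × 3600 s/h = 465.97 × 24.00 × 3600 / 10⁶ = 40.26 MJ/m².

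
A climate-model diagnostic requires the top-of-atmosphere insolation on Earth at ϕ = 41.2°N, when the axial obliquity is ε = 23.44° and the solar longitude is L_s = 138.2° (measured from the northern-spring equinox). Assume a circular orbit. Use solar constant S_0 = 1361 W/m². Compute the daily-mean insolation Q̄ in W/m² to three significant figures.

Q̄ ≈ 442 W/m²

Solar declination: sin δ = sin ε · sin L_s = sin 23.44° × sin 138.2° = 0.26514, so δ = +15.375°.
cos h₀ = −tan(+41.2°) tan(+15.375°) = -0.2407, h₀ = 1.8139 rad.
Bracket: h₀ sin ϕ sin δ + cos ϕ cos δ sin h₀ = 1.8139×0.65869×0.26514 + 0.75241×0.96421×0.97059 = 0.316789 + 0.704145 = 1.020934.
Q̄ = (S_0/π) × [bracket] = (1361/π) × 1.020934 = 442.3 W/m².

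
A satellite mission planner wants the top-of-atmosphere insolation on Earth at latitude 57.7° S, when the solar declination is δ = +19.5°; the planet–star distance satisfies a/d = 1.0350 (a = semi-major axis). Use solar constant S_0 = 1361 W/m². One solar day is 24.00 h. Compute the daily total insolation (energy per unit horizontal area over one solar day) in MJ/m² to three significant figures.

cos h₀ = −tan(-57.7°) tan(+19.500°) = 0.5602, h₀ = 0.9762 rad.
Bracket: h₀ sin ϕ sin δ + cos ϕ cos δ sin h₀ = 0.9762×-0.84526×0.33381 + 0.53435×0.94264×0.82838 = -0.275441 + 0.417255 = 0.141814.
Inverse-square distance factor (a/d)² = 1.0350² = 1.071225.
Q̄ = (S_0/π) × 1.071225 × [bracket] = (1361/π) × 1.071225 × 0.141814 = 65.812 W/m².
Daily total = Q̄ × 24.00 h × 3600 s/h = 65.812 × 24.00 × 3600 / 10⁶ = 5.686 MJ/m².

5.69 MJ/m²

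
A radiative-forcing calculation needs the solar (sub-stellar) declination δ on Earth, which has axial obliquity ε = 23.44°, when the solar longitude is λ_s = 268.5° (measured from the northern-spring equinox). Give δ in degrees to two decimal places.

sin δ = sin ε · sin λ_s = sin 23.44° × sin 268.5° = -0.397652.
δ = arcsin(-0.397652) = -23.43°.

δ = -23.43°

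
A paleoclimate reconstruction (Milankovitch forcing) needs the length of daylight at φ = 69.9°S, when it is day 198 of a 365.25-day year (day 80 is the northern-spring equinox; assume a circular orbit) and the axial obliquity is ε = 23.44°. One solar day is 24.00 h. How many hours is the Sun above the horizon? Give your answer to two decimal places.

0.00 h

Solar longitude: λ_s = 360° × (198 − 80)/365.25 = 116.304°.
sin δ = sin 23.44° × sin 116.304° = 0.35660, so δ = +20.892°.
cos H₀ = −tan φ · tan δ = 1.0430 ≥ 1, so the Sun never rises (polar night) and H₀ = 0.
Daylight = 2H₀/(2π) × 24.00 h = (0.0000/π) × 24.00 = 0.00 h.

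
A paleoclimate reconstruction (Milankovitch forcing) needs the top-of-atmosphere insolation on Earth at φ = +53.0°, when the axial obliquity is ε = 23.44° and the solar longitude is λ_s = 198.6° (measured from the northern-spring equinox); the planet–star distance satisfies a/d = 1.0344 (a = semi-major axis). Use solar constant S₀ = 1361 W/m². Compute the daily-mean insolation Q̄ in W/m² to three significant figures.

Q̄ ≈ 207 W/m²

Solar declination: sin δ = sin ε · sin λ_s = sin 23.44° × sin 198.6° = -0.12688, so δ = -7.289°.
cos H₀ = −tan(+53.0°) tan(-7.289°) = 0.1697, H₀ = 1.4002 rad.
Bracket: H₀ sin φ sin δ + cos φ cos δ sin H₀ = 1.4002×0.79864×-0.12688 + 0.60182×0.99192×0.98549 = -0.141884 + 0.588295 = 0.446411.
Inverse-square distance factor (a/d)² = 1.0344² = 1.069983.
Q̄ = (S₀/π) × 1.069983 × [bracket] = (1361/π) × 1.069983 × 0.446411 = 206.9 W/m².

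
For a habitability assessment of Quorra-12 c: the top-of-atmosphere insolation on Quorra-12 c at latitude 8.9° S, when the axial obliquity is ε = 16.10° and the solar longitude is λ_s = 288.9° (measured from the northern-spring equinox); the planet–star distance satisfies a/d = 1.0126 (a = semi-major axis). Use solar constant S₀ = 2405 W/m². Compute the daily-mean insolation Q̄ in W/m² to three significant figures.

Q̄ ≈ 799 W/m²

Solar declination: sin δ = sin ε · sin λ_s = sin 16.10° × sin 288.9° = -0.26236, so δ = -15.210°.
cos H₀ = −tan(-8.9°) tan(-15.210°) = -0.0426, H₀ = 1.6134 rad.
Bracket: H₀ sin φ sin δ + cos φ cos δ sin H₀ = 1.6134×-0.15471×-0.26236 + 0.98796×0.96497×0.99909 = 0.065487 + 0.952484 = 1.017971.
Inverse-square distance factor (a/d)² = 1.0126² = 1.025359.
Q̄ = (S₀/π) × 1.025359 × [bracket] = (2405/π) × 1.025359 × 1.017971 = 799.1 W/m².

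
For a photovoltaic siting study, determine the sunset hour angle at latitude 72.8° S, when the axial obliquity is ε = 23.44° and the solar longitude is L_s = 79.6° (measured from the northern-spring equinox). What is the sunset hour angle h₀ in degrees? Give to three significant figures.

Solar declination: sin δ = sin ε · sin L_s = sin 23.44° × sin 79.6° = 0.39125, so δ = +23.033°.
cos h₀ = −tan ϕ · tan δ = 1.3734 ≥ 1, so the Sun never rises (polar night) and h₀ = 0.

h₀ = 0.00°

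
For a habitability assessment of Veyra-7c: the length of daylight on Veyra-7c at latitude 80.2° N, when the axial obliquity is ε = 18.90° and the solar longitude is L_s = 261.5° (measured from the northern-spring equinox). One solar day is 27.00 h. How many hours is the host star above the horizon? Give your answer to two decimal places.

0.00 h

Solar declination: sin δ = sin ε · sin L_s = sin 18.90° × sin 261.5° = -0.32036, so δ = -18.685°.
cos h₀ = −tan ϕ · tan δ = 1.9579 ≥ 1, so the host star never rises (polar night) and h₀ = 0.
Daylight = 2h₀/(2π) × 27.00 h = (0.0000/π) × 27.00 = 0.00 h.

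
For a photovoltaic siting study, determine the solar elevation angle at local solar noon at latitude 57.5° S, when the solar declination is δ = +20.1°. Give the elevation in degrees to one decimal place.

At local noon the hour angle is zero, so the zenith angle equals |ϕ − δ| = |-57.5° − (+20.100°)| = 77.600°.
Elevation = 90° − 77.600° = 12.4°.

12.4°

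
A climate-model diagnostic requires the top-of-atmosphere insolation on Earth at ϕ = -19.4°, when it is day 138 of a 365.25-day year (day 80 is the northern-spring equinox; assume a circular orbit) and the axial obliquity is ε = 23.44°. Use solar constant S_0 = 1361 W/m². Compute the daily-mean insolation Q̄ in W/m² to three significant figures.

Q̄ ≈ 313 W/m²

Solar longitude: L_s = 360° × (138 − 80)/365.25 = 57.166°.
sin δ = sin 23.44° × sin 57.166° = 0.33424, so δ = +19.526°.
cos h₀ = −tan(-19.4°) tan(+19.526°) = 0.1249, h₀ = 1.4456 rad.
Bracket: h₀ sin ϕ sin δ + cos ϕ cos δ sin h₀ = 1.4456×-0.33216×0.33424 + 0.94322×0.94249×0.99217 = -0.160492 + 0.882015 = 0.721523.
Q̄ = (S_0/π) × [bracket] = (1361/π) × 0.721523 = 312.6 W/m².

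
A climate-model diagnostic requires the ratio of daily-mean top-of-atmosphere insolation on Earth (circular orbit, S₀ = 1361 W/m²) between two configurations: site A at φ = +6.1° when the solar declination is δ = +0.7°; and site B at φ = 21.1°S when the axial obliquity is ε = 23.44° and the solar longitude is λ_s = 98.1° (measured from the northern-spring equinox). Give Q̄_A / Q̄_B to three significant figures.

Q̄_A / Q̄_B ≈ 1.54

— Configuration A (φ=+6.1°):
cos H₀ = −tan(+6.1°) tan(+0.700°) = -0.0013, H₀ = 1.5721 rad.
Bracket: H₀ sin φ sin δ + cos φ cos δ sin H₀ = 1.5721×0.10626×0.01222 + 0.99434×0.99993×1.00000 = 0.002041 + 0.994270 = 0.996311.
Q̄ = (S₀/π) × [bracket] = (1361/π) × 0.996311 = 431.62 W/m².
— Configuration B (φ=-21.1°):
Solar declination: sin δ = sin ε · sin λ_s = sin 23.44° × sin 98.1° = 0.39382, so δ = +23.192°.
cos H₀ = −tan(-21.1°) tan(+23.192°) = 0.1653, H₀ = 1.4047 rad.
Bracket: H₀ sin φ sin δ + cos φ cos δ sin H₀ = 1.4047×-0.36000×0.39382 + 0.93295×0.91919×0.98624 = -0.199152 + 0.845758 = 0.646606.
Q̄ = (S₀/π) × [bracket] = (1361/π) × 0.646606 = 280.12 W/m².
Ratio Q̄_A / Q̄_B = 431.62 / 280.12 = 1.541.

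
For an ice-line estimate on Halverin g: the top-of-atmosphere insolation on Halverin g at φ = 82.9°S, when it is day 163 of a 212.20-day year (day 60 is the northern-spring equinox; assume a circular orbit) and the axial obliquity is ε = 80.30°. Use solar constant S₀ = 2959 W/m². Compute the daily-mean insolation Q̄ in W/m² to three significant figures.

Solar longitude: λ_s = 360° × (163 − 60)/212.20 = 174.741°.
sin δ = sin 80.30° × sin 174.741° = 0.09035, so δ = +5.184°.
cos H₀ = −tan(-82.9°) tan(+5.184°) = 0.7284, H₀ = 0.7549 rad.
Bracket: H₀ sin φ sin δ + cos φ cos δ sin H₀ = 0.7549×-0.99233×0.09035 + 0.12360×0.99591×0.68520 = -0.067682 + 0.084344 = 0.016662.
Q̄ = (S₀/π) × [bracket] = (2959/π) × 0.016662 = 15.69 W/m².

Q̄ ≈ 15.7 W/m²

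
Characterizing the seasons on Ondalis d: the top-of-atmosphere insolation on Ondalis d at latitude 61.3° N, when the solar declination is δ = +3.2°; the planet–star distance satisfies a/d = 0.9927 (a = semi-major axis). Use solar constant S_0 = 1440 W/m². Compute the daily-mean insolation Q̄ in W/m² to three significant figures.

Q̄ ≈ 252 W/m²

cos h₀ = −tan(+61.3°) tan(+3.200°) = -0.1021, h₀ = 1.6731 rad.
Bracket: h₀ sin ϕ sin δ + cos ϕ cos δ sin h₀ = 1.6731×0.87715×0.05582 + 0.48022×0.99844×0.99477 = 0.081919 + 0.476963 = 0.558882.
Inverse-square distance factor (a/d)² = 0.9927² = 0.985453.
Q̄ = (S_0/π) × 0.985453 × [bracket] = (1440/π) × 0.985453 × 0.558882 = 252.4 W/m².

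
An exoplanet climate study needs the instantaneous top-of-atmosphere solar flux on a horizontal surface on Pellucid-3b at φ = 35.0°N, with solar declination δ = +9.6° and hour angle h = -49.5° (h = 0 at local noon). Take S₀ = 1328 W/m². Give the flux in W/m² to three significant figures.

824 W/m²

cos θ_z = sin φ sin δ + cos φ cos δ cos h = 0.095655 + 0.524547 = 0.620202.
Flux = S₀ · cos θ_z = 1328 × 0.620202 = 823.6 W/m².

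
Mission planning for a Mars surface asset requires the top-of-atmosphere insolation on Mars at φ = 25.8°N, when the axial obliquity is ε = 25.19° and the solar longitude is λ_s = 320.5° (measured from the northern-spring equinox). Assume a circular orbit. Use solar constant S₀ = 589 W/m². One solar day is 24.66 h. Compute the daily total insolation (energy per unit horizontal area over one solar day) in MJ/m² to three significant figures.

11.5 MJ/m²

Solar declination: sin δ = sin ε · sin λ_s = sin 25.19° × sin 320.5° = -0.27073, so δ = -15.708°.
cos H₀ = −tan(+25.8°) tan(-15.708°) = 0.1360, H₀ = 1.4344 rad.
Bracket: H₀ sin φ sin δ + cos φ cos δ sin H₀ = 1.4344×0.43523×-0.27073 + 0.90032×0.96266×0.99072 = -0.169015 + 0.858659 = 0.689644.
Q̄ = (S₀/π) × [bracket] = (589/π) × 0.689644 = 129.30 W/m².
Daily total = Q̄ × 24.66 h × 3600 s/h = 129.30 × 24.66 × 3600 / 10⁶ = 11.48 MJ/m².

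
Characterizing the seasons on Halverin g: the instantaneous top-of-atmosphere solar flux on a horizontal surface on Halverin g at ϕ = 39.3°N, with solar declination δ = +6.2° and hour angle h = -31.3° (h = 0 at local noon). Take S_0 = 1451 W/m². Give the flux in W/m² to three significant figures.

cos θ_z = sin ϕ sin δ + cos ϕ cos δ cos h = 0.068405 + 0.657347 = 0.725752.
Flux = S_0 · cos θ_z = 1451 × 0.725752 = 1053 W/m².

1.05e+03 W/m²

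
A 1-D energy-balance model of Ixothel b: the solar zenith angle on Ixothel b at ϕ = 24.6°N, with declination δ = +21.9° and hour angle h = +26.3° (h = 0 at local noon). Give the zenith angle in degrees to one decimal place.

θ_z = 24.3°

cos θ_z = sin ϕ sin δ + cos ϕ cos δ cos h = 0.155268 + 0.756296 = 0.911564.
θ_z = arccos(0.911564) = 24.3°.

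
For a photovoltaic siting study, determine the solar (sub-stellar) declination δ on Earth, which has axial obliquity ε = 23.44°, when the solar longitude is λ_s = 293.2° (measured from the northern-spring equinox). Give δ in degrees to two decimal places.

δ = -21.45°

sin δ = sin ε · sin λ_s = sin 23.44° × sin 293.2° = -0.365621.
δ = arcsin(-0.365621) = -21.45°.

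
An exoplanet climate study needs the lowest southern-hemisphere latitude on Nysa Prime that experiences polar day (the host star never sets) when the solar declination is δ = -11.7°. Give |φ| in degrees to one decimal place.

|φ| = 78.3°

Polar day requires cos H₀ = −tan φ tan δ ≤ −1, i.e. tan φ tan δ ≥ 1.
The boundary is |tan φ| · |tan δ| = 1, so |φ| = 90° − |δ| = 90° − 11.7° = 78.3° in the southern hemisphere.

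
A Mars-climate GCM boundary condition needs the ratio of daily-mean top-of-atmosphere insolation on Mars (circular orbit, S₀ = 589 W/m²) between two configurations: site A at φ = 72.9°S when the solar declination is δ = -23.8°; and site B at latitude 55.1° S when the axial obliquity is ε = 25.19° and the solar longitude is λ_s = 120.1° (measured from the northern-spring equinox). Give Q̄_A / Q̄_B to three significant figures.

— Configuration A (φ=-72.9°):
cos H₀ = −tan(-72.9°) tan(-23.800°) = -1.4337 ≤ −1 ⇒ polar day, H₀ = π.
Bracket: H₀ sin φ sin δ + cos φ cos δ sin H₀ = 3.1416×-0.95579×-0.40355 + 0.29404×0.91496×0.00000 = 1.211744 + 0.000000 = 1.211744.
Q̄ = (S₀/π) × [bracket] = (589/π) × 1.211744 = 227.18 W/m².
— Configuration B (φ=-55.1°):
Solar declination: sin δ = sin ε · sin λ_s = sin 25.19° × sin 120.1° = 0.36823, so δ = +21.606°.
cos H₀ = −tan(-55.1°) tan(+21.606°) = 0.5677, H₀ = 0.9670 rad.
Bracket: H₀ sin φ sin δ + cos φ cos δ sin H₀ = 0.9670×-0.82015×0.36823 + 0.57215×0.92974×0.82321 = -0.292038 + 0.437907 = 0.145869.
Q̄ = (S₀/π) × [bracket] = (589/π) × 0.145869 = 27.348 W/m².
Ratio Q̄_A / Q̄_B = 227.18 / 27.348 = 8.307.

Q̄_A / Q̄_B ≈ 8.31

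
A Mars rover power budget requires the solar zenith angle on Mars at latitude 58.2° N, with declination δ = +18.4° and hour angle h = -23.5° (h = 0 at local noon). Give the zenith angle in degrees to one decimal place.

cos θ_z = sin φ sin δ + cos φ cos δ cos h = 0.268268 + 0.458544 = 0.726812.
θ_z = arccos(0.726812) = 43.4°.

θ_z = 43.4°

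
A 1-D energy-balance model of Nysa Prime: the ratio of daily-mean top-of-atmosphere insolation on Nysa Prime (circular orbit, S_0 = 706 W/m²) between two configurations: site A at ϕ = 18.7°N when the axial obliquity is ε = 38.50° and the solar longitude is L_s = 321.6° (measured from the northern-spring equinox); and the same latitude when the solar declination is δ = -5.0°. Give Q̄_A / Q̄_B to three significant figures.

Q̄_A / Q̄_B ≈ 0.764

— Configuration A (ϕ=+18.7°):
Solar declination: sin δ = sin ε · sin L_s = sin 38.50° × sin 321.6° = -0.38667, so δ = -22.748°.
cos h₀ = −tan(+18.7°) tan(-22.748°) = 0.1419, h₀ = 1.4284 rad.
Bracket: h₀ sin ϕ sin δ + cos ϕ cos δ sin h₀ = 1.4284×0.32061×-0.38667 + 0.94721×0.92222×0.98988 = -0.177079 + 0.864696 = 0.687617.
Q̄ = (S_0/π) × [bracket] = (706/π) × 0.687617 = 154.53 W/m².
— Configuration B (ϕ=+18.7°):
cos h₀ = −tan(+18.7°) tan(-5.000°) = 0.0296, h₀ = 1.5412 rad.
Bracket: h₀ sin ϕ sin δ + cos ϕ cos δ sin h₀ = 1.5412×0.32061×-0.08716 + 0.94721×0.99619×0.99956 = -0.043068 + 0.943186 = 0.900118.
Q̄ = (S_0/π) × [bracket] = (706/π) × 0.900118 = 202.28 W/m².
Ratio Q̄_A / Q̄_B = 154.53 / 202.28 = 0.7639.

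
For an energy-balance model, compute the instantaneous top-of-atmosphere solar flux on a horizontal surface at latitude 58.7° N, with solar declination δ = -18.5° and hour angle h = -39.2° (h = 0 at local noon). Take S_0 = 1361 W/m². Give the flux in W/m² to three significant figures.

cos θ_z = sin ϕ sin δ + cos ϕ cos δ cos h = -0.271124 + 0.381794 = 0.110670.
Flux = S_0 · cos θ_z = 1361 × 0.110670 = 150.6 W/m².

151 W/m²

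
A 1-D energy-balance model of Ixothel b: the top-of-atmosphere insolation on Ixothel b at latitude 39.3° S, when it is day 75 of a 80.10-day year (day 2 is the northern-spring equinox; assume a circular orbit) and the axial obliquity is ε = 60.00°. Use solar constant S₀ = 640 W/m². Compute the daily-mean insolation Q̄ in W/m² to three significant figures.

Solar longitude: λ_s = 360° × (75 − 2)/80.10 = 328.090°.
sin δ = sin 60.00° × sin 328.090° = -0.45777, so δ = -27.243°.
cos H₀ = −tan(-39.3°) tan(-27.243°) = -0.4214, H₀ = 2.0058 rad.
Bracket: H₀ sin φ sin δ + cos φ cos δ sin H₀ = 2.0058×-0.63338×-0.45777 + 0.77384×0.88907×0.90686 = 0.581566 + 0.623918 = 1.205484.
Q̄ = (S₀/π) × [bracket] = (640/π) × 1.205484 = 245.6 W/m².

Q̄ ≈ 246 W/m²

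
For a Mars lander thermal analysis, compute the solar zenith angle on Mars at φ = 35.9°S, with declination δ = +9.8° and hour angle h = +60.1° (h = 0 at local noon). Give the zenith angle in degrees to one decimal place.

cos θ_z = sin φ sin δ + cos φ cos δ cos h = -0.099806 + 0.397904 = 0.298098.
θ_z = arccos(0.298098) = 72.7°.

θ_z = 72.7°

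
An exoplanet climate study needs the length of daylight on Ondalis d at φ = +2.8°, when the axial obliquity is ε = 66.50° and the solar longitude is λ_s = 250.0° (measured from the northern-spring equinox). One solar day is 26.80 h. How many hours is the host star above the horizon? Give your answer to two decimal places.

12.69 h

Solar declination: sin δ = sin ε · sin λ_s = sin 66.50° × sin 250.0° = -0.86175, so δ = -59.514°.
cos H₀ = −tan φ · tan δ = −tan(+2.8°) × tan(-59.514°) = 0.0831, so H₀ = 1.4876 rad = 85.23°.
Daylight = 2H₀/(2π) × 26.80 h = (1.4876/π) × 26.80 = 12.69 h.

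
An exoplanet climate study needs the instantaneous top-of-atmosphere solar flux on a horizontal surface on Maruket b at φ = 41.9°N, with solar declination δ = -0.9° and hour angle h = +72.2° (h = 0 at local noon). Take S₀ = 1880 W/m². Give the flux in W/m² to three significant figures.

cos θ_z = sin φ sin δ + cos φ cos δ cos h = -0.010490 + 0.227504 = 0.217014.
Flux = S₀ · cos θ_z = 1880 × 0.217014 = 408.0 W/m².

408 W/m²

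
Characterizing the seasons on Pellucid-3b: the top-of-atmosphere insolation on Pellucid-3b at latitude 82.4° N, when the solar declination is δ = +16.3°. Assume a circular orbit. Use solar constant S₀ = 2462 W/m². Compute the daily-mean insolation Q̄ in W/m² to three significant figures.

cos H₀ = −tan(+82.4°) tan(+16.300°) = -2.1916 ≤ −1 ⇒ polar day, H₀ = π.
Bracket: H₀ sin φ sin δ + cos φ cos δ sin H₀ = 3.1416×0.99122×0.28067 + 0.13226×0.95981×0.00000 = 0.874011 + 0.000000 = 0.874011.
Q̄ = (S₀/π) × [bracket] = (2462/π) × 0.874011 = 684.9 W/m².

Q̄ ≈ 685 W/m²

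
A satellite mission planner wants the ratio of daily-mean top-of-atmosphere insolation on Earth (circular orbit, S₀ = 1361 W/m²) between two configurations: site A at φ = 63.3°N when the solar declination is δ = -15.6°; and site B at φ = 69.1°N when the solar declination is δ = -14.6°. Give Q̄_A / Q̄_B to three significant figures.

Q̄_A / Q̄_B ≈ 2.09

— Configuration A (φ=+63.3°):
cos H₀ = −tan(+63.3°) tan(-15.600°) = 0.5551, H₀ = 0.9823 rad.
Bracket: H₀ sin φ sin δ + cos φ cos δ sin H₀ = 0.9823×0.89337×-0.26892 + 0.44932×0.96316×0.83176 = -0.235993 + 0.359958 = 0.123965.
Q̄ = (S₀/π) × [bracket] = (1361/π) × 0.123965 = 53.704 W/m².
— Configuration B (φ=+69.1°):
cos H₀ = −tan(+69.1°) tan(-14.600°) = 0.6821, H₀ = 0.8201 rad.
Bracket: H₀ sin φ sin δ + cos φ cos δ sin H₀ = 0.8201×0.93420×-0.25207 + 0.35674×0.96771×0.73123 = -0.193120 + 0.252436 = 0.059316.
Q̄ = (S₀/π) × [bracket] = (1361/π) × 0.059316 = 25.697 W/m².
Ratio Q̄_A / Q̄_B = 53.704 / 25.697 = 2.090.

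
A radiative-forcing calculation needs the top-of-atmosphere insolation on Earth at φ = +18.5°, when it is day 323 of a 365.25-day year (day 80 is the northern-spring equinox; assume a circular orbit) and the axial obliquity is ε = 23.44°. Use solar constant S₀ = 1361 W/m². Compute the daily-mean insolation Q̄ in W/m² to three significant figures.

Solar longitude: λ_s = 360° × (323 − 80)/365.25 = 239.507°.
sin δ = sin 23.44° × sin 239.507° = -0.34277, so δ = -20.046°.
cos H₀ = −tan(+18.5°) tan(-20.046°) = 0.1221, H₀ = 1.4484 rad.
Bracket: H₀ sin φ sin δ + cos φ cos δ sin H₀ = 1.4484×0.31730×-0.34277 + 0.94832×0.93942×0.99252 = -0.157529 + 0.884207 = 0.726678.
Q̄ = (S₀/π) × [bracket] = (1361/π) × 0.726678 = 314.8 W/m².

Q̄ ≈ 315 W/m²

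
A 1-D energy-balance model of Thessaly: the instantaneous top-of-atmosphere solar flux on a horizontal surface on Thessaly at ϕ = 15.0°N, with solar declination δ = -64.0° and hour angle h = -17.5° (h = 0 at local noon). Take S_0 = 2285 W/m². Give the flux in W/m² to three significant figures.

cos θ_z = sin ϕ sin δ + cos ϕ cos δ cos h = -0.232625 + 0.403836 = 0.171211.
Flux = S_0 · cos θ_z = 2285 × 0.171211 = 391.2 W/m².

391 W/m²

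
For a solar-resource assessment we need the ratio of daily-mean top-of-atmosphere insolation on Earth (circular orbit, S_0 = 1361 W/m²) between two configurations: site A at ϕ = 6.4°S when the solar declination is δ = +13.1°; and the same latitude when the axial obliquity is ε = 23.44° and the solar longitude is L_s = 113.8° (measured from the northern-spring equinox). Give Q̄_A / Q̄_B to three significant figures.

— Configuration A (ϕ=-6.4°):
cos h₀ = −tan(-6.4°) tan(+13.100°) = 0.0261, h₀ = 1.5447 rad.
Bracket: h₀ sin ϕ sin δ + cos ϕ cos δ sin h₀ = 1.5447×-0.11147×0.22665 + 0.99377×0.97398×0.99966 = -0.039026 + 0.967583 = 0.928557.
Q̄ = (S_0/π) × [bracket] = (1361/π) × 0.928557 = 402.27 W/m².
— Configuration B (ϕ=-6.4°):
Solar declination: sin δ = sin ε · sin L_s = sin 23.44° × sin 113.8° = 0.36396, so δ = +21.344°.
cos h₀ = −tan(-6.4°) tan(+21.344°) = 0.0438, h₀ = 1.5270 rad.
Bracket: h₀ sin ϕ sin δ + cos ϕ cos δ sin h₀ = 1.5270×-0.11147×0.36396 + 0.99377×0.93141×0.99904 = -0.061951 + 0.924719 = 0.862768.
Q̄ = (S_0/π) × [bracket] = (1361/π) × 0.862768 = 373.77 W/m².
Ratio Q̄_A / Q̄_B = 402.27 / 373.77 = 1.076.

Q̄_A / Q̄_B ≈ 1.08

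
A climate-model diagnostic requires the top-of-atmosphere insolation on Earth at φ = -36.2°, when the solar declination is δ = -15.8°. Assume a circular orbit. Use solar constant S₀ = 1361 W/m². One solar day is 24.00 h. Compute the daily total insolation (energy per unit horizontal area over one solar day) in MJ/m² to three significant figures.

cos H₀ = −tan(-36.2°) tan(-15.800°) = -0.2071, H₀ = 1.7794 rad.
Bracket: H₀ sin φ sin δ + cos φ cos δ sin H₀ = 1.7794×-0.59061×-0.27228 + 0.80696×0.96222×0.97832 = 0.286148 + 0.759639 = 1.045787.
Q̄ = (S₀/π) × [bracket] = (1361/π) × 1.045787 = 453.06 W/m².
Daily total = Q̄ × 24.00 h × 3600 s/h = 453.06 × 24.00 × 3600 / 10⁶ = 39.14 MJ/m².

39.1 MJ/m²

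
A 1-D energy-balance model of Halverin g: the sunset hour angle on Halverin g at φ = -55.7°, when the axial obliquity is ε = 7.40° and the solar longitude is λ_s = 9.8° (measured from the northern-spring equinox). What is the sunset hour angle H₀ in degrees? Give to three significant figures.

Solar declination: sin δ = sin ε · sin λ_s = sin 7.40° × sin 9.8° = 0.02192, so δ = +1.256°.
cos H₀ = −tan φ · tan δ = −tan(-55.7°) × tan(+1.256°) = 0.0321, so H₀ = 1.5386 rad = 88.16°.

H₀ = 88.2°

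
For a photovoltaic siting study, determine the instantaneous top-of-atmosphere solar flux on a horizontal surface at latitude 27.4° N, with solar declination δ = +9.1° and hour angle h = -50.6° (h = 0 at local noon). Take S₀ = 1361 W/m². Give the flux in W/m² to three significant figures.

856 W/m²

cos θ_z = sin φ sin δ + cos φ cos δ cos h = 0.072784 + 0.556431 = 0.629215.
Flux = S₀ · cos θ_z = 1361 × 0.629215 = 856.4 W/m².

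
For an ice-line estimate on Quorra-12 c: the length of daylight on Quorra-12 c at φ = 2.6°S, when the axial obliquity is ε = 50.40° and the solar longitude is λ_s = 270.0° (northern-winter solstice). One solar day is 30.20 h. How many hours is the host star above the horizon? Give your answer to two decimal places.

15.63 h

Solar declination: sin δ = sin ε · sin λ_s = sin 50.40° × sin 270.0° = -0.77051, so δ = -50.400°.
cos H₀ = −tan φ · tan δ = −tan(-2.6°) × tan(-50.400°) = -0.0549, so H₀ = 1.6257 rad = 93.15°.
Daylight = 2H₀/(2π) × 30.20 h = (1.6257/π) × 30.20 = 15.63 h.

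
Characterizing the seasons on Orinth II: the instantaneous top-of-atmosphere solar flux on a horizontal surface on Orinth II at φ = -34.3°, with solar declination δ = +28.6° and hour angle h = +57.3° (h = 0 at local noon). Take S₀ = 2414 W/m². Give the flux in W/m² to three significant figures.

295 W/m²

cos θ_z = sin φ sin δ + cos φ cos δ cos h = -0.269755 + 0.391836 = 0.122081.
Flux = S₀ · cos θ_z = 2414 × 0.122081 = 294.7 W/m².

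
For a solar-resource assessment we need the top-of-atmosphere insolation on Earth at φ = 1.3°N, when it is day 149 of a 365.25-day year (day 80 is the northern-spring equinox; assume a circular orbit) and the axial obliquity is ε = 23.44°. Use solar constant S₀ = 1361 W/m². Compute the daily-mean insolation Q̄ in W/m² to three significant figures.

Q̄ ≈ 408 W/m²

Solar longitude: λ_s = 360° × (149 − 80)/365.25 = 68.008°.
sin δ = sin 23.44° × sin 68.008° = 0.36884, so δ = +21.644°.
cos H₀ = −tan(+1.3°) tan(+21.644°) = -0.0090, H₀ = 1.5798 rad.
Bracket: H₀ sin φ sin δ + cos φ cos δ sin H₀ = 1.5798×0.02269×0.36884 + 0.99974×0.92949×0.99996 = 0.013221 + 0.929211 = 0.942432.
Q̄ = (S₀/π) × [bracket] = (1361/π) × 0.942432 = 408.3 W/m².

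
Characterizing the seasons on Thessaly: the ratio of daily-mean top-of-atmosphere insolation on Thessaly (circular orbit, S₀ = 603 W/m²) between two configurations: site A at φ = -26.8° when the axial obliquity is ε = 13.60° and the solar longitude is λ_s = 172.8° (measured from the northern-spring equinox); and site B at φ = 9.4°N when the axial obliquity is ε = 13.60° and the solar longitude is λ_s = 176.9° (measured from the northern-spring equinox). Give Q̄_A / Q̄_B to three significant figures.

— Configuration A (φ=-26.8°):
Solar declination: sin δ = sin ε · sin λ_s = sin 13.60° × sin 172.8° = 0.02947, so δ = +1.689°.
cos H₀ = −tan(-26.8°) tan(+1.689°) = 0.0149, H₀ = 1.5559 rad.
Bracket: H₀ sin φ sin δ + cos φ cos δ sin H₀ = 1.5559×-0.45088×0.02947 + 0.89259×0.99957×0.99989 = -0.020674 + 0.892108 = 0.871434.
Q̄ = (S₀/π) × [bracket] = (603/π) × 0.871434 = 167.26 W/m².
— Configuration B (φ=+9.4°):
Solar declination: sin δ = sin ε · sin λ_s = sin 13.60° × sin 176.9° = 0.01272, so δ = +0.729°.
cos H₀ = −tan(+9.4°) tan(+0.729°) = -0.0021, H₀ = 1.5729 rad.
Bracket: H₀ sin φ sin δ + cos φ cos δ sin H₀ = 1.5729×0.16333×0.01272 + 0.98657×0.99992×1.00000 = 0.003268 + 0.986491 = 0.989759.
Q̄ = (S₀/π) × [bracket] = (603/π) × 0.989759 = 189.98 W/m².
Ratio Q̄_A / Q̄_B = 167.26 / 189.98 = 0.8804.

Q̄_A / Q̄_B ≈ 0.880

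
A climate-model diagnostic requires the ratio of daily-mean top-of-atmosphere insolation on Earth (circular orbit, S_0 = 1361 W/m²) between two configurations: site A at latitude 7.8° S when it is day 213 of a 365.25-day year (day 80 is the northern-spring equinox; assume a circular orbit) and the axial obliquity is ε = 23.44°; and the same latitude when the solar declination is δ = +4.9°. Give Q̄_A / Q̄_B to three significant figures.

Q̄_A / Q̄_B ≈ 0.910

— Configuration A (ϕ=-7.8°):
Solar longitude: L_s = 360° × (213 − 80)/365.25 = 131.088°.
sin δ = sin 23.44° × sin 131.088° = 0.29981, so δ = +17.446°.
cos h₀ = −tan(-7.8°) tan(+17.446°) = 0.0430, h₀ = 1.5277 rad.
Bracket: h₀ sin ϕ sin δ + cos ϕ cos δ sin h₀ = 1.5277×-0.13572×0.29981 + 0.99075×0.95400×0.99907 = -0.062162 + 0.944296 = 0.882134.
Q̄ = (S_0/π) × [bracket] = (1361/π) × 0.882134 = 382.16 W/m².
— Configuration B (ϕ=-7.8°):
cos h₀ = −tan(-7.8°) tan(+4.900°) = 0.0117, h₀ = 1.5591 rad.
Bracket: h₀ sin ϕ sin δ + cos ϕ cos δ sin h₀ = 1.5591×-0.13572×0.08542 + 0.99075×0.99635×0.99993 = -0.018075 + 0.987065 = 0.968990.
Q̄ = (S_0/π) × [bracket] = (1361/π) × 0.968990 = 419.79 W/m².
Ratio Q̄_A / Q̄_B = 382.16 / 419.79 = 0.9104.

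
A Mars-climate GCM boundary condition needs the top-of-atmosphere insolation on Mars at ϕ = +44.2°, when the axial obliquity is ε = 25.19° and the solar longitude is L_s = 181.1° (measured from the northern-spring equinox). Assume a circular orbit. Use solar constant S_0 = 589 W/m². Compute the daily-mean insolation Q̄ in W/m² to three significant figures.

Solar declination: sin δ = sin ε · sin L_s = sin 25.19° × sin 181.1° = -0.00817, so δ = -0.468°.
cos h₀ = −tan(+44.2°) tan(-0.468°) = 0.0079, h₀ = 1.5629 rad.
Bracket: h₀ sin ϕ sin δ + cos ϕ cos δ sin h₀ = 1.5629×0.69717×-0.00817 + 0.71691×0.99997×0.99997 = -0.008902 + 0.716867 = 0.707965.
Q̄ = (S_0/π) × [bracket] = (589/π) × 0.707965 = 132.7 W/m².

Q̄ ≈ 133 W/m²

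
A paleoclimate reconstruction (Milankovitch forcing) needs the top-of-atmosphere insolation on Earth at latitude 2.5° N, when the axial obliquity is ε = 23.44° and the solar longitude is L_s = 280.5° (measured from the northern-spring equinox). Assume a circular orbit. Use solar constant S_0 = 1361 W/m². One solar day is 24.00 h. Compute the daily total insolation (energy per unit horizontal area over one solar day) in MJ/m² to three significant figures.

33.4 MJ/m²

Solar declination: sin δ = sin ε · sin L_s = sin 23.44° × sin 280.5° = -0.39113, so δ = -23.025°.
cos h₀ = −tan(+2.5°) tan(-23.025°) = 0.0186, h₀ = 1.5522 rad.
Bracket: h₀ sin ϕ sin δ + cos ϕ cos δ sin h₀ = 1.5522×0.04362×-0.39113 + 0.99905×0.92034×0.99983 = -0.026482 + 0.919309 = 0.892827.
Q̄ = (S_0/π) × [bracket] = (1361/π) × 0.892827 = 386.79 W/m².
Daily total = Q̄ × 24.00 h × 3600 s/h = 386.79 × 24.00 × 3600 / 10⁶ = 33.42 MJ/m².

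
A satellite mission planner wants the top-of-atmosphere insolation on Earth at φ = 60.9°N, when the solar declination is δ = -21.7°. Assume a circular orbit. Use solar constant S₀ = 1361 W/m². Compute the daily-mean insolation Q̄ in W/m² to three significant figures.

cos H₀ = −tan(+60.9°) tan(-21.700°) = 0.7150, H₀ = 0.7742 rad.
Bracket: H₀ sin φ sin δ + cos φ cos δ sin H₀ = 0.7742×0.87377×-0.36975 + 0.48634×0.92913×0.69915 = -0.250126 + 0.315927 = 0.065801.
Q̄ = (S₀/π) × [bracket] = (1361/π) × 0.065801 = 28.51 W/m².

Q̄ ≈ 28.5 W/m²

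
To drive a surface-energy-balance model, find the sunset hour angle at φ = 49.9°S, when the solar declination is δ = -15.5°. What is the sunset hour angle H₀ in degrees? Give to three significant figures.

H₀ = 109°

cos H₀ = −tan φ · tan δ = −tan(-49.9°) × tan(-15.500°) = -0.3293, so H₀ = 1.9064 rad = 109.23°.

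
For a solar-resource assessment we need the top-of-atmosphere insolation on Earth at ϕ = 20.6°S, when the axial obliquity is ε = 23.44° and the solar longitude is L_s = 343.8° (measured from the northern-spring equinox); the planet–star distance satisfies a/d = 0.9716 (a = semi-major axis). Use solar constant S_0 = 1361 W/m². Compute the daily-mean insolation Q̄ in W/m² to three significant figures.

Q̄ ≈ 406 W/m²

Solar declination: sin δ = sin ε · sin L_s = sin 23.44° × sin 343.8° = -0.11098, so δ = -6.372°.
cos h₀ = −tan(-20.6°) tan(-6.372°) = -0.0420, h₀ = 1.6128 rad.
Bracket: h₀ sin ϕ sin δ + cos ϕ cos δ sin h₀ = 1.6128×-0.35184×-0.11098 + 0.93606×0.99382×0.99912 = 0.062975 + 0.929457 = 0.992432.
Inverse-square distance factor (a/d)² = 0.9716² = 0.944007.
Q̄ = (S_0/π) × 0.944007 × [bracket] = (1361/π) × 0.944007 × 0.992432 = 405.9 W/m².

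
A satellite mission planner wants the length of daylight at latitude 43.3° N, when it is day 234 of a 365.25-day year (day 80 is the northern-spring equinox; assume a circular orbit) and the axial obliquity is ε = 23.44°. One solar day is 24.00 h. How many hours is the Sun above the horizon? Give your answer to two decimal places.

Solar longitude: λ_s = 360° × (234 − 80)/365.25 = 151.786°.
sin δ = sin 23.44° × sin 151.786° = 0.18806, so δ = +10.839°.
cos H₀ = −tan φ · tan δ = −tan(+43.3°) × tan(+10.839°) = -0.1804, so H₀ = 1.7522 rad = 100.40°.
Daylight = 2H₀/(2π) × 24.00 h = (1.7522/π) × 24.00 = 13.39 h.

13.39 h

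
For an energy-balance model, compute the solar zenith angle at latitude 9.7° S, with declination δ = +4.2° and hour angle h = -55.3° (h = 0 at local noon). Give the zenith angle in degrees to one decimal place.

cos θ_z = sin ϕ sin δ + cos ϕ cos δ cos h = -0.012340 + 0.559634 = 0.547294.
θ_z = arccos(0.547294) = 56.8°.

θ_z = 56.8°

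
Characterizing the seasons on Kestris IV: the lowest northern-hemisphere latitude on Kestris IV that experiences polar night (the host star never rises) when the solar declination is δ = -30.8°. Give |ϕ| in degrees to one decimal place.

Polar night requires cos h₀ = −tan ϕ tan δ ≥ 1, i.e. tan ϕ tan δ ≤ −1.
The boundary is |tan ϕ| · |tan δ| = 1, so |ϕ| = 90° − |δ| = 90° − 30.8° = 59.2° in the northern hemisphere.

|ϕ| = 59.2°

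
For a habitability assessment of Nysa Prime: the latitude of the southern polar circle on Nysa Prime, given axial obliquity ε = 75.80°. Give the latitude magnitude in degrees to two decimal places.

The polar circle is the lowest latitude that experiences at least one full rotation of continuous darkness at the northern-summer solstice; it lies at |φ| = 90° − ε = 90° − 75.80° = 14.20°.

14.20°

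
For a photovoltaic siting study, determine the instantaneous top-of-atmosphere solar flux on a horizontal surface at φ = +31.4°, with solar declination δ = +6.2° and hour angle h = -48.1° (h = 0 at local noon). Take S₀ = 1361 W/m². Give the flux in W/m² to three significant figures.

cos θ_z = sin φ sin δ + cos φ cos δ cos h = 0.056269 + 0.566695 = 0.622964.
Flux = S₀ · cos θ_z = 1361 × 0.622964 = 847.9 W/m².

848 W/m²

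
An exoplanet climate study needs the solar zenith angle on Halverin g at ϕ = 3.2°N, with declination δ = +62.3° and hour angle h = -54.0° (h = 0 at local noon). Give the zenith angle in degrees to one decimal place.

cos θ_z = sin ϕ sin δ + cos ϕ cos δ cos h = 0.049424 + 0.272801 = 0.322225.
θ_z = arccos(0.322225) = 71.2°.

θ_z = 71.2°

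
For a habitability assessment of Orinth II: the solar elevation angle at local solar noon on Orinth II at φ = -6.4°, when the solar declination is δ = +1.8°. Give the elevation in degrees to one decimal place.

At local noon the hour angle is zero, so the zenith angle equals |φ − δ| = |-6.4° − (+1.800°)| = 8.200°.
Elevation = 90° − 8.200° = 81.8°.

81.8°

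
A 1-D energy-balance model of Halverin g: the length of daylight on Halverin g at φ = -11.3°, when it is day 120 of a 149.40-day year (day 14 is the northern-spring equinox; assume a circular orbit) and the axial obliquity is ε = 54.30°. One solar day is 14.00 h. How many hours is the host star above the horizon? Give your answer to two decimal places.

Solar longitude: λ_s = 360° × (120 − 14)/149.40 = 255.422°.
sin δ = sin 54.30° × sin 255.422° = -0.78594, so δ = -51.808°.
cos H₀ = −tan φ · tan δ = −tan(-11.3°) × tan(-51.808°) = -0.2540, so H₀ = 1.8276 rad = 104.71°.
Daylight = 2H₀/(2π) × 14.00 h = (1.8276/π) × 14.00 = 8.14 h.

8.14 h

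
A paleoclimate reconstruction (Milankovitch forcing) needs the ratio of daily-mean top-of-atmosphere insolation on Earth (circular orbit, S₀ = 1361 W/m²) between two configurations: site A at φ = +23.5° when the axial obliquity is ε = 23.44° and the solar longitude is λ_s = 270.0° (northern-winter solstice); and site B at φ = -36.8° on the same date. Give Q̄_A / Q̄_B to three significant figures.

Q̄_A / Q̄_B ≈ 0.529

— Configuration A (φ=+23.5°):
Solar declination: sin δ = sin ε · sin λ_s = sin 23.44° × sin 270.0° = -0.39779, so δ = -23.440°.
cos H₀ = −tan(+23.5°) tan(-23.440°) = 0.1885, H₀ = 1.3811 rad.
Bracket: H₀ sin φ sin δ + cos φ cos δ sin H₀ = 1.3811×0.39875×-0.39779 + 0.91706×0.91748×0.98207 = -0.219068 + 0.826298 = 0.607230.
Q̄ = (S₀/π) × [bracket] = (1361/π) × 0.607230 = 263.06 W/m².
— Configuration B (φ=-36.8°):
cos H₀ = −tan(-36.8°) tan(-23.440°) = -0.3244, H₀ = 1.9011 rad.
Bracket: H₀ sin φ sin δ + cos φ cos δ sin H₀ = 1.9011×-0.59902×-0.39779 + 0.80073×0.91748×0.94594 = 0.453002 + 0.694938 = 1.147940.
Q̄ = (S₀/π) × [bracket] = (1361/π) × 1.147940 = 497.31 W/m².
Ratio Q̄_A / Q̄_B = 263.06 / 497.31 = 0.5290.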